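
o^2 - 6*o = o*(o - 6)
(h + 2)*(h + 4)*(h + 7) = h^3 + 13*h^2 + 50*h + 56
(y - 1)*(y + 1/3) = y^2 - 2*y/3 - 1/3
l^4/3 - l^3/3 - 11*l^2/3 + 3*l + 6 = (l/3 + 1)*(l - 3)*(l - 2)*(l + 1)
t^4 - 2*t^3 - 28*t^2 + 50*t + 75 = (t - 5)*(t - 3)*(t + 1)*(t + 5)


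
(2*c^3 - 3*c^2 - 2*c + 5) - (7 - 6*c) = 2*c^3 - 3*c^2 + 4*c - 2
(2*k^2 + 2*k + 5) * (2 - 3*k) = -6*k^3 - 2*k^2 - 11*k + 10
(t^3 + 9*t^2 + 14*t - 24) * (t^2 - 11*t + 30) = t^5 - 2*t^4 - 55*t^3 + 92*t^2 + 684*t - 720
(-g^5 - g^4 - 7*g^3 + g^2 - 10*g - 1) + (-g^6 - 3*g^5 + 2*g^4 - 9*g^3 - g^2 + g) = -g^6 - 4*g^5 + g^4 - 16*g^3 - 9*g - 1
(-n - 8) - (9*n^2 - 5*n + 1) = -9*n^2 + 4*n - 9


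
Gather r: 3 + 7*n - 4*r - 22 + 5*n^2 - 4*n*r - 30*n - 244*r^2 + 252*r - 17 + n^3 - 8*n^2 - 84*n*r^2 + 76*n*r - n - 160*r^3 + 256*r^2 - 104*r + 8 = n^3 - 3*n^2 - 24*n - 160*r^3 + r^2*(12 - 84*n) + r*(72*n + 144) - 28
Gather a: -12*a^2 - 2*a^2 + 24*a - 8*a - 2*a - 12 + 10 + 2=-14*a^2 + 14*a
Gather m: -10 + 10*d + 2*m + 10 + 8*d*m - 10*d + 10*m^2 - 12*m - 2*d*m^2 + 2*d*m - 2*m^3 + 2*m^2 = -2*m^3 + m^2*(12 - 2*d) + m*(10*d - 10)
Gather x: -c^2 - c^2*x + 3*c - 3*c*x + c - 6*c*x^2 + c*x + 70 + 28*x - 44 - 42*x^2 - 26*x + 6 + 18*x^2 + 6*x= -c^2 + 4*c + x^2*(-6*c - 24) + x*(-c^2 - 2*c + 8) + 32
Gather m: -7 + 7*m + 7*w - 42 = 7*m + 7*w - 49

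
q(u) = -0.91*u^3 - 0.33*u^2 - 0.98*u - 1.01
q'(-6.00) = -95.30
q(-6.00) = 189.55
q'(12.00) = -402.02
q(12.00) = -1632.77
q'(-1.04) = -3.25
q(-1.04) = 0.68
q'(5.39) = -83.85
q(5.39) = -158.38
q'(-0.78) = -2.13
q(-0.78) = -0.01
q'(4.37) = -56.00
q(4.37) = -87.54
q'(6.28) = -112.79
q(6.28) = -245.56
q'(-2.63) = -18.13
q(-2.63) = 15.84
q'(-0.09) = -0.94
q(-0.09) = -0.92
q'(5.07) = -74.50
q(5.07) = -133.06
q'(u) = -2.73*u^2 - 0.66*u - 0.98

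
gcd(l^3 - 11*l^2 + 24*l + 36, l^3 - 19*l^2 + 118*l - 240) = l - 6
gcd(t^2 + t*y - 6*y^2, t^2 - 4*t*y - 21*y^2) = t + 3*y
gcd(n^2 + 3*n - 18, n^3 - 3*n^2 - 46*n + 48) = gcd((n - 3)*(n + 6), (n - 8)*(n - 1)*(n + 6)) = n + 6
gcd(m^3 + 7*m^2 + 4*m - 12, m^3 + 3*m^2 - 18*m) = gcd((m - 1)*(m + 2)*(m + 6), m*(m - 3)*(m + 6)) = m + 6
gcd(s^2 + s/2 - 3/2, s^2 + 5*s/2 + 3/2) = s + 3/2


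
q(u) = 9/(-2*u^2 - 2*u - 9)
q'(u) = 9*(4*u + 2)/(-2*u^2 - 2*u - 9)^2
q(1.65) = -0.51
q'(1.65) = 0.25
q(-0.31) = -1.05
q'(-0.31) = 0.09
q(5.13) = -0.13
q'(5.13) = 0.04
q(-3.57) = -0.33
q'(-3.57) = -0.15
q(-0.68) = -1.05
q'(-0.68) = -0.09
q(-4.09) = -0.26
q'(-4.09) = -0.11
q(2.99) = -0.27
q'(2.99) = 0.12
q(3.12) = -0.26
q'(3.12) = 0.11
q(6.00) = -0.10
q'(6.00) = 0.03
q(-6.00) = -0.13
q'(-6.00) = -0.04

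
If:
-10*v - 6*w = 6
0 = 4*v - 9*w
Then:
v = -9/19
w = -4/19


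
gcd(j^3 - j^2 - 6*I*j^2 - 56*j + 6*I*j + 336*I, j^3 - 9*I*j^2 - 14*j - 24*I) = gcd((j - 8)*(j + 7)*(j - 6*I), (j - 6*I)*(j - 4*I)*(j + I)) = j - 6*I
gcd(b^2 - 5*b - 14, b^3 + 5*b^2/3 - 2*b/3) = b + 2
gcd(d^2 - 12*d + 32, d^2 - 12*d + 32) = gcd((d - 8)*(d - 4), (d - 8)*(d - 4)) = d^2 - 12*d + 32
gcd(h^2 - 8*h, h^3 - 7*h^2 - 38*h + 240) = h - 8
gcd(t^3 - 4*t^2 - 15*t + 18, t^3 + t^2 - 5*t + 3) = t^2 + 2*t - 3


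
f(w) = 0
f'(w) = 0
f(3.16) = 0.00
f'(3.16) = 0.00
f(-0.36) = 0.00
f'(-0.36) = 0.00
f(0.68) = 0.00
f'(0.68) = 0.00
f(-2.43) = 0.00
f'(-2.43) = 0.00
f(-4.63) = 0.00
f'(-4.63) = 0.00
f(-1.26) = 0.00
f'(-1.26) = 0.00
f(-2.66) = 0.00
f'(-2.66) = 0.00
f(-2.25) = 0.00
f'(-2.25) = 0.00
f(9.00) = 0.00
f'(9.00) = 0.00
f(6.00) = 0.00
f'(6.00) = 0.00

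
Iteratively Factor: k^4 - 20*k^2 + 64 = (k - 2)*(k^3 + 2*k^2 - 16*k - 32) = (k - 2)*(k + 2)*(k^2 - 16) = (k - 2)*(k + 2)*(k + 4)*(k - 4)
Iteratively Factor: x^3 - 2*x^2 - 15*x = (x)*(x^2 - 2*x - 15) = x*(x + 3)*(x - 5)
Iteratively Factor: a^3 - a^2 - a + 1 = (a - 1)*(a^2 - 1) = (a - 1)*(a + 1)*(a - 1)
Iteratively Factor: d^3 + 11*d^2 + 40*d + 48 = (d + 4)*(d^2 + 7*d + 12) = (d + 3)*(d + 4)*(d + 4)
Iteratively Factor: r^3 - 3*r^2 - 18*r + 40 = (r - 2)*(r^2 - r - 20) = (r - 5)*(r - 2)*(r + 4)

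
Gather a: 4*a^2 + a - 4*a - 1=4*a^2 - 3*a - 1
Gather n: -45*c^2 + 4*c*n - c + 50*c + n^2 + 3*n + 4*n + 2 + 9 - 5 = -45*c^2 + 49*c + n^2 + n*(4*c + 7) + 6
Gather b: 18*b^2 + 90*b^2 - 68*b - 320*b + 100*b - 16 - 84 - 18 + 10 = 108*b^2 - 288*b - 108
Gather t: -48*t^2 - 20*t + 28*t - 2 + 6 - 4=-48*t^2 + 8*t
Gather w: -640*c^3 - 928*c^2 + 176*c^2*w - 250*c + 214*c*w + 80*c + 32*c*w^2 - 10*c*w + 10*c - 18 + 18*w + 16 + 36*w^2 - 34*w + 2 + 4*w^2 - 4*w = -640*c^3 - 928*c^2 - 160*c + w^2*(32*c + 40) + w*(176*c^2 + 204*c - 20)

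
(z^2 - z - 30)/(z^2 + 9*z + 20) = (z - 6)/(z + 4)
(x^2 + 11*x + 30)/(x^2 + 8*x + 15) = (x + 6)/(x + 3)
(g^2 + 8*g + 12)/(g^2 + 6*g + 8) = (g + 6)/(g + 4)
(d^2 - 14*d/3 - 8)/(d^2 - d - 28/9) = 3*(d - 6)/(3*d - 7)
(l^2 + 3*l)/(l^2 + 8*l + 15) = l/(l + 5)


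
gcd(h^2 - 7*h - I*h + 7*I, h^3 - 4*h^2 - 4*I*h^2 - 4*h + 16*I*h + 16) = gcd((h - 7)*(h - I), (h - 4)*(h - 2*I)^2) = 1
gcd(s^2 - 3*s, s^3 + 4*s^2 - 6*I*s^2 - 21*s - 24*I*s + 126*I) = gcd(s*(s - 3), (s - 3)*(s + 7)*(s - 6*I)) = s - 3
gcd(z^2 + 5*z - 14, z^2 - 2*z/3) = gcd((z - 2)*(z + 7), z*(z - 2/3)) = 1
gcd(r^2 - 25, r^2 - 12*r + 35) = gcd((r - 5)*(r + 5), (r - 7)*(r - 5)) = r - 5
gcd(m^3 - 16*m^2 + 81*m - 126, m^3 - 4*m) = 1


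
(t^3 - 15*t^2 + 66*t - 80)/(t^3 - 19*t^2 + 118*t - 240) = (t - 2)/(t - 6)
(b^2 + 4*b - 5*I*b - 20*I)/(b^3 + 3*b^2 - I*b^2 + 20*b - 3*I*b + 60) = (b + 4)/(b^2 + b*(3 + 4*I) + 12*I)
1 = 1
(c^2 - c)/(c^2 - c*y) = (c - 1)/(c - y)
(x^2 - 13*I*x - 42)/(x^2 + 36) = (x - 7*I)/(x + 6*I)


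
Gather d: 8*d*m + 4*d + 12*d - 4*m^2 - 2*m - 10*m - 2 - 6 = d*(8*m + 16) - 4*m^2 - 12*m - 8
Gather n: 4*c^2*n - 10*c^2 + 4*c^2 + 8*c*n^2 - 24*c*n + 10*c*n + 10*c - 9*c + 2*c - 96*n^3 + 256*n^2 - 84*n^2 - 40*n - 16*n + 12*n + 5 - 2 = -6*c^2 + 3*c - 96*n^3 + n^2*(8*c + 172) + n*(4*c^2 - 14*c - 44) + 3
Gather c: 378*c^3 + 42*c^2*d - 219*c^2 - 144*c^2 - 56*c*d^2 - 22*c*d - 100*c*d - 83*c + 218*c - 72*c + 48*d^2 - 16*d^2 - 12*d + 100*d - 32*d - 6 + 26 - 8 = 378*c^3 + c^2*(42*d - 363) + c*(-56*d^2 - 122*d + 63) + 32*d^2 + 56*d + 12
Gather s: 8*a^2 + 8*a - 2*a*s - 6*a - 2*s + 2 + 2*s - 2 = 8*a^2 - 2*a*s + 2*a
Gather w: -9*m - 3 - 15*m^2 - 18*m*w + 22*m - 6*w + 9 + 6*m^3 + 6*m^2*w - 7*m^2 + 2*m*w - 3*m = 6*m^3 - 22*m^2 + 10*m + w*(6*m^2 - 16*m - 6) + 6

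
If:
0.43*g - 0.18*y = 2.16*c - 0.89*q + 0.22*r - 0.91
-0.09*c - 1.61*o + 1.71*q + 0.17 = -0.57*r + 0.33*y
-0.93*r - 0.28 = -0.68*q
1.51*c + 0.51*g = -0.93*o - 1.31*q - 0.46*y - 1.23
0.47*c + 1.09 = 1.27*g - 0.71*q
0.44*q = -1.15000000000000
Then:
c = -5.56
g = -2.66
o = -14.46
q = -2.61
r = -2.21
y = 55.19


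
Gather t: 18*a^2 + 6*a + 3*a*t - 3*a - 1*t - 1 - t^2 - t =18*a^2 + 3*a - t^2 + t*(3*a - 2) - 1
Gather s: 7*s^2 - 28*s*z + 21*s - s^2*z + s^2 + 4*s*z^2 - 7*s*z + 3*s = s^2*(8 - z) + s*(4*z^2 - 35*z + 24)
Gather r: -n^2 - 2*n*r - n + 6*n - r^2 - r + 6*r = -n^2 + 5*n - r^2 + r*(5 - 2*n)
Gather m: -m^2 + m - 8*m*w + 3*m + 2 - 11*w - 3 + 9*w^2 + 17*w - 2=-m^2 + m*(4 - 8*w) + 9*w^2 + 6*w - 3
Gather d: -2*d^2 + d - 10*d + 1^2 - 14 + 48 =-2*d^2 - 9*d + 35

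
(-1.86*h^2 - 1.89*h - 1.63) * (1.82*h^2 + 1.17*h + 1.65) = -3.3852*h^4 - 5.616*h^3 - 8.2469*h^2 - 5.0256*h - 2.6895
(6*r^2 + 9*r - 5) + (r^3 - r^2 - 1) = r^3 + 5*r^2 + 9*r - 6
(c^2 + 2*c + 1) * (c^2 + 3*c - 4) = c^4 + 5*c^3 + 3*c^2 - 5*c - 4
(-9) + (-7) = -16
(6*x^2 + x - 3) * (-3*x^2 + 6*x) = -18*x^4 + 33*x^3 + 15*x^2 - 18*x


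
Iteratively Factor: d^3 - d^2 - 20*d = (d - 5)*(d^2 + 4*d) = (d - 5)*(d + 4)*(d)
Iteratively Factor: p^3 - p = (p + 1)*(p^2 - p) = p*(p + 1)*(p - 1)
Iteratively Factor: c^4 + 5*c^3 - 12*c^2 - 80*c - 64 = (c + 1)*(c^3 + 4*c^2 - 16*c - 64) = (c - 4)*(c + 1)*(c^2 + 8*c + 16) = (c - 4)*(c + 1)*(c + 4)*(c + 4)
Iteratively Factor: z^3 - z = (z - 1)*(z^2 + z) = (z - 1)*(z + 1)*(z)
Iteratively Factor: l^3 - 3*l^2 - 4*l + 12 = (l - 3)*(l^2 - 4) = (l - 3)*(l + 2)*(l - 2)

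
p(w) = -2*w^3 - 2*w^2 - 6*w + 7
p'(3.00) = -72.00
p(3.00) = -83.00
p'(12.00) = -918.00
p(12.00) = -3809.00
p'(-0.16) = -5.51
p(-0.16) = 7.92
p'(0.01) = -6.04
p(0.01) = 6.94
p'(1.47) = -24.85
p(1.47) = -12.49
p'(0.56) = -10.12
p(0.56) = 2.66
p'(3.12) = -76.89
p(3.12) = -91.93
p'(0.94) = -15.06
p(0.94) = -2.07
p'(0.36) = -8.22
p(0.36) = 4.49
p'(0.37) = -8.30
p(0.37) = 4.40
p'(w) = -6*w^2 - 4*w - 6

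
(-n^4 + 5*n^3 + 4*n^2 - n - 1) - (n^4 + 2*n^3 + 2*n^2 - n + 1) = -2*n^4 + 3*n^3 + 2*n^2 - 2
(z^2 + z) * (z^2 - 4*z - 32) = z^4 - 3*z^3 - 36*z^2 - 32*z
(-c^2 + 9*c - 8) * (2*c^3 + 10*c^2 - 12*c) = -2*c^5 + 8*c^4 + 86*c^3 - 188*c^2 + 96*c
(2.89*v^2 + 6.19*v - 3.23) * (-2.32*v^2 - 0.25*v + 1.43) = -6.7048*v^4 - 15.0833*v^3 + 10.0788*v^2 + 9.6592*v - 4.6189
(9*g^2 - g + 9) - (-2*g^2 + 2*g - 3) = 11*g^2 - 3*g + 12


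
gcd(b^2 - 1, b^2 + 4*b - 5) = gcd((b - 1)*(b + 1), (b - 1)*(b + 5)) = b - 1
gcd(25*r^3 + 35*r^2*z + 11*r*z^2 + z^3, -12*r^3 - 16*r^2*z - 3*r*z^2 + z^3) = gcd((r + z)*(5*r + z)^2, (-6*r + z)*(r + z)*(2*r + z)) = r + z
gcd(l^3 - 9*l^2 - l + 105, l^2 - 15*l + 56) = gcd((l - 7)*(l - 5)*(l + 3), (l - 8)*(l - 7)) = l - 7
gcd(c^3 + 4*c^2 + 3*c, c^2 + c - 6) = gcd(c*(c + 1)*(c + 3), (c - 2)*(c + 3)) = c + 3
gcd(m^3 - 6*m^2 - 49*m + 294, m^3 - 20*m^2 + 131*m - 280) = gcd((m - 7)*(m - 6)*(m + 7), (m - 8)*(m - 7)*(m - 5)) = m - 7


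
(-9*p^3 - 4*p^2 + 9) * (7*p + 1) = -63*p^4 - 37*p^3 - 4*p^2 + 63*p + 9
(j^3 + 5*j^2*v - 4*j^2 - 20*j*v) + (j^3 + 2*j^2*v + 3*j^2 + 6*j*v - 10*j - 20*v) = 2*j^3 + 7*j^2*v - j^2 - 14*j*v - 10*j - 20*v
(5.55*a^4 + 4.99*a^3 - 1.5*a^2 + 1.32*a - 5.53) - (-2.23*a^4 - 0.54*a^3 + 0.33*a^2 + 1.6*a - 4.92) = 7.78*a^4 + 5.53*a^3 - 1.83*a^2 - 0.28*a - 0.61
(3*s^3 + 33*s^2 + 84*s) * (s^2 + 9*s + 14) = 3*s^5 + 60*s^4 + 423*s^3 + 1218*s^2 + 1176*s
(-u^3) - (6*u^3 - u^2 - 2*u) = -7*u^3 + u^2 + 2*u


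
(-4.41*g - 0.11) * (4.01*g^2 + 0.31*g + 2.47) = -17.6841*g^3 - 1.8082*g^2 - 10.9268*g - 0.2717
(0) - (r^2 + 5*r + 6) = -r^2 - 5*r - 6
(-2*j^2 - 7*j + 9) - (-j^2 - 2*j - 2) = -j^2 - 5*j + 11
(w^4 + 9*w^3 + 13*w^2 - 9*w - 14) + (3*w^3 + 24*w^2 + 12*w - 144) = w^4 + 12*w^3 + 37*w^2 + 3*w - 158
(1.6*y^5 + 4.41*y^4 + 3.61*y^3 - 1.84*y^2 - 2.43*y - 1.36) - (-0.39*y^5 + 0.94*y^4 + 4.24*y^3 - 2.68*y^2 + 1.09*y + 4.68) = 1.99*y^5 + 3.47*y^4 - 0.63*y^3 + 0.84*y^2 - 3.52*y - 6.04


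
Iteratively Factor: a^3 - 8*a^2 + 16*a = (a - 4)*(a^2 - 4*a) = a*(a - 4)*(a - 4)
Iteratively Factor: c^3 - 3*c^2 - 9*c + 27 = (c - 3)*(c^2 - 9) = (c - 3)*(c + 3)*(c - 3)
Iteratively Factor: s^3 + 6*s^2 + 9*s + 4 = (s + 1)*(s^2 + 5*s + 4) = (s + 1)*(s + 4)*(s + 1)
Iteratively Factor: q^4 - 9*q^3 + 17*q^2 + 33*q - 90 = (q + 2)*(q^3 - 11*q^2 + 39*q - 45) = (q - 5)*(q + 2)*(q^2 - 6*q + 9) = (q - 5)*(q - 3)*(q + 2)*(q - 3)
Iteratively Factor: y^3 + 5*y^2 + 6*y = (y + 3)*(y^2 + 2*y) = y*(y + 3)*(y + 2)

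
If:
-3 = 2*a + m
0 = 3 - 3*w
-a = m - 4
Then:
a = -7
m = 11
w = 1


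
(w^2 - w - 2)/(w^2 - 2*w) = (w + 1)/w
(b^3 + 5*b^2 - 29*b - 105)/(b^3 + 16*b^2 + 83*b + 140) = (b^2 - 2*b - 15)/(b^2 + 9*b + 20)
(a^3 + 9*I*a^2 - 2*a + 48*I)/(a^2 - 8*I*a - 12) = (a^2 + 11*I*a - 24)/(a - 6*I)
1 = 1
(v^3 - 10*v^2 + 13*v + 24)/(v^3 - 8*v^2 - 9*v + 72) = (v + 1)/(v + 3)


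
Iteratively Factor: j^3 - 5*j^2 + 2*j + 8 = (j - 4)*(j^2 - j - 2) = (j - 4)*(j + 1)*(j - 2)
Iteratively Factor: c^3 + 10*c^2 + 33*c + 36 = (c + 4)*(c^2 + 6*c + 9) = (c + 3)*(c + 4)*(c + 3)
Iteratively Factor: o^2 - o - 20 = (o - 5)*(o + 4)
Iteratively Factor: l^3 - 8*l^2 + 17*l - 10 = (l - 5)*(l^2 - 3*l + 2) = (l - 5)*(l - 1)*(l - 2)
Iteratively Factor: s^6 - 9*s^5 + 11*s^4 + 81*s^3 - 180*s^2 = (s)*(s^5 - 9*s^4 + 11*s^3 + 81*s^2 - 180*s) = s*(s - 3)*(s^4 - 6*s^3 - 7*s^2 + 60*s) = s*(s - 4)*(s - 3)*(s^3 - 2*s^2 - 15*s) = s*(s - 4)*(s - 3)*(s + 3)*(s^2 - 5*s) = s^2*(s - 4)*(s - 3)*(s + 3)*(s - 5)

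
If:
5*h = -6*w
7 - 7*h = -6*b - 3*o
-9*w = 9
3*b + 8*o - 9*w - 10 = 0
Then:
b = 41/195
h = 6/5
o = 3/65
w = -1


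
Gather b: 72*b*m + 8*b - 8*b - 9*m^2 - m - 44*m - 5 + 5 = 72*b*m - 9*m^2 - 45*m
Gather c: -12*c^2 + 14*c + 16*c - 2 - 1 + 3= -12*c^2 + 30*c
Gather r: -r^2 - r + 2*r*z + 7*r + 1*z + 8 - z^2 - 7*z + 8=-r^2 + r*(2*z + 6) - z^2 - 6*z + 16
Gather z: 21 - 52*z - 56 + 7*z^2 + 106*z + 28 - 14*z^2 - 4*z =-7*z^2 + 50*z - 7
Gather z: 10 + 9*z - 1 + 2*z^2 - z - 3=2*z^2 + 8*z + 6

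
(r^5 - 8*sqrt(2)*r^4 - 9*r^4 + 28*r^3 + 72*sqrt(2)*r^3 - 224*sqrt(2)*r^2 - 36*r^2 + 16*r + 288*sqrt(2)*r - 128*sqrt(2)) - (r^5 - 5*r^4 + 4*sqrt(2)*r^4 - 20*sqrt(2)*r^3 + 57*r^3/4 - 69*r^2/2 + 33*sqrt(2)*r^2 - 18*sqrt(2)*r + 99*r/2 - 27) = -12*sqrt(2)*r^4 - 4*r^4 + 55*r^3/4 + 92*sqrt(2)*r^3 - 257*sqrt(2)*r^2 - 3*r^2/2 - 67*r/2 + 306*sqrt(2)*r - 128*sqrt(2) + 27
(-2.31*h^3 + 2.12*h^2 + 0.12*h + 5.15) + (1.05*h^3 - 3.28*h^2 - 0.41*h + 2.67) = -1.26*h^3 - 1.16*h^2 - 0.29*h + 7.82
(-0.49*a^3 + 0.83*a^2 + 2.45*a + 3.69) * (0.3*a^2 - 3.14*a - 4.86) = -0.147*a^5 + 1.7876*a^4 + 0.5102*a^3 - 10.6198*a^2 - 23.4936*a - 17.9334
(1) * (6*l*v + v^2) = 6*l*v + v^2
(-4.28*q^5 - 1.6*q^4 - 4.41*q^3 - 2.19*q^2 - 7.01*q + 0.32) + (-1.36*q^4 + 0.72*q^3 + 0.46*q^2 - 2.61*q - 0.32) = -4.28*q^5 - 2.96*q^4 - 3.69*q^3 - 1.73*q^2 - 9.62*q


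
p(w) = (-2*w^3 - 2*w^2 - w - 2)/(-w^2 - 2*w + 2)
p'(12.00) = 1.95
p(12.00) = 22.64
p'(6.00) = 1.85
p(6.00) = 11.13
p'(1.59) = -0.21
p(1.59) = 4.50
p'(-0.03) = -1.33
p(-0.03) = -0.96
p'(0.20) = -3.57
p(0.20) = -1.47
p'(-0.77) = -0.58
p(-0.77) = -0.51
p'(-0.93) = -0.84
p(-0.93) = -0.40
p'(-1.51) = -3.40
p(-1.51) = 0.67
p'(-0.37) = -0.47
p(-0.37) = -0.69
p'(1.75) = 0.34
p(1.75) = 4.51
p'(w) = (2*w + 2)*(-2*w^3 - 2*w^2 - w - 2)/(-w^2 - 2*w + 2)^2 + (-6*w^2 - 4*w - 1)/(-w^2 - 2*w + 2) = (2*w^4 + 8*w^3 - 9*w^2 - 12*w - 6)/(w^4 + 4*w^3 - 8*w + 4)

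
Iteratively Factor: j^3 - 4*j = (j)*(j^2 - 4) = j*(j - 2)*(j + 2)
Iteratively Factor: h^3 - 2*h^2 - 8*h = (h)*(h^2 - 2*h - 8) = h*(h - 4)*(h + 2)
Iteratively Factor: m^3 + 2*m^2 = (m)*(m^2 + 2*m) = m*(m + 2)*(m)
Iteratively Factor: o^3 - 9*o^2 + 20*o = (o - 5)*(o^2 - 4*o) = o*(o - 5)*(o - 4)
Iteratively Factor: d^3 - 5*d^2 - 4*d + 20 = (d + 2)*(d^2 - 7*d + 10) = (d - 2)*(d + 2)*(d - 5)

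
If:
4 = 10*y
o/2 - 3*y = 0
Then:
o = 12/5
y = 2/5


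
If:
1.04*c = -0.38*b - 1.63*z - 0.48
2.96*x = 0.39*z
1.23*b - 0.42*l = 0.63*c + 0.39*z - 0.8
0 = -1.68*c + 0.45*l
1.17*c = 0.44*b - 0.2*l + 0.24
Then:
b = -0.77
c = -0.05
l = -0.19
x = -0.01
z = -0.08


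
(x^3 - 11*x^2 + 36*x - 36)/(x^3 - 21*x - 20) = (-x^3 + 11*x^2 - 36*x + 36)/(-x^3 + 21*x + 20)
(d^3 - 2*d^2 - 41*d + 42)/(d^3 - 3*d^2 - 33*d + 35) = (d + 6)/(d + 5)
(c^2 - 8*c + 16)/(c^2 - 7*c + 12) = (c - 4)/(c - 3)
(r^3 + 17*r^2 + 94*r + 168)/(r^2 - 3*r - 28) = (r^2 + 13*r + 42)/(r - 7)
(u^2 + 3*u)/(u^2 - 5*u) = (u + 3)/(u - 5)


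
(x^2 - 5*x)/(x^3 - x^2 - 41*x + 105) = x/(x^2 + 4*x - 21)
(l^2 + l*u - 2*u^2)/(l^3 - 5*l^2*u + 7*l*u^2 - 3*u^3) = (l + 2*u)/(l^2 - 4*l*u + 3*u^2)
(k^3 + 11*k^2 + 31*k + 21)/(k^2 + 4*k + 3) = k + 7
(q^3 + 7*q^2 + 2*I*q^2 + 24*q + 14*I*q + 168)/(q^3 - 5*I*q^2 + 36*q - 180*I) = (q^2 + q*(7 - 4*I) - 28*I)/(q^2 - 11*I*q - 30)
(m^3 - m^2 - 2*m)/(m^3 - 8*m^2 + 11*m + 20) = m*(m - 2)/(m^2 - 9*m + 20)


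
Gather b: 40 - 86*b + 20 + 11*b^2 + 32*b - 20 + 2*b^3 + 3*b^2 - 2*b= 2*b^3 + 14*b^2 - 56*b + 40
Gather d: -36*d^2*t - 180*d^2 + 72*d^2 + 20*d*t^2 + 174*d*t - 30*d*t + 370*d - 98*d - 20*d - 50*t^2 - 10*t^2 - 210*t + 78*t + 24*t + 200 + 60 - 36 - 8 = d^2*(-36*t - 108) + d*(20*t^2 + 144*t + 252) - 60*t^2 - 108*t + 216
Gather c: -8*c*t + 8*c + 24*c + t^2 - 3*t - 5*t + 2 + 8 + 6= c*(32 - 8*t) + t^2 - 8*t + 16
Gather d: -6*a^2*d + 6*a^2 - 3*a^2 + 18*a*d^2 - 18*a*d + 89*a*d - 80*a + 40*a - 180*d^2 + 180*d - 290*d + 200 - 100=3*a^2 - 40*a + d^2*(18*a - 180) + d*(-6*a^2 + 71*a - 110) + 100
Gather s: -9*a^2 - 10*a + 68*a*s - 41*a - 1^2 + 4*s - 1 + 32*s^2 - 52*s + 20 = -9*a^2 - 51*a + 32*s^2 + s*(68*a - 48) + 18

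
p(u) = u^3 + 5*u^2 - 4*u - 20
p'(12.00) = 548.00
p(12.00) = 2380.00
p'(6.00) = 164.00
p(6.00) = 352.00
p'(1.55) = 18.71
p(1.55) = -10.46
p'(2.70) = 44.87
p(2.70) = 25.33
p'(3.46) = 66.51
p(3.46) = 67.44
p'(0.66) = 3.91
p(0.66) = -20.17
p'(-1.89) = -12.18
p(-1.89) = -1.33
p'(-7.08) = 75.58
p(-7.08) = -95.94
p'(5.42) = 138.33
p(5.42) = 264.42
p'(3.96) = 82.64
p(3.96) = 104.67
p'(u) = 3*u^2 + 10*u - 4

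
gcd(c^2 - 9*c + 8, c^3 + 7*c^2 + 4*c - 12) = c - 1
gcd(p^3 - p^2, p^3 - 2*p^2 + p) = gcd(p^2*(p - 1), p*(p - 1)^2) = p^2 - p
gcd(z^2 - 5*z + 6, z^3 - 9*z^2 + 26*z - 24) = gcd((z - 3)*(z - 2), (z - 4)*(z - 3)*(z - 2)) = z^2 - 5*z + 6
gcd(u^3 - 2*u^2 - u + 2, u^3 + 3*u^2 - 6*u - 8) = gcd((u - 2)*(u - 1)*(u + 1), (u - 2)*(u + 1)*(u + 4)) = u^2 - u - 2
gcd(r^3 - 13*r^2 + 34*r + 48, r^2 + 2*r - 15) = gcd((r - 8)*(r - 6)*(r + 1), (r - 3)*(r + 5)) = 1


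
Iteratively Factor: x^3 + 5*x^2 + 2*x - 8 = (x - 1)*(x^2 + 6*x + 8) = (x - 1)*(x + 4)*(x + 2)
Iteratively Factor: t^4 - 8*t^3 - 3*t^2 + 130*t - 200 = (t - 5)*(t^3 - 3*t^2 - 18*t + 40) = (t - 5)*(t + 4)*(t^2 - 7*t + 10) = (t - 5)^2*(t + 4)*(t - 2)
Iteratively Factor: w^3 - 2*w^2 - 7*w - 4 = (w - 4)*(w^2 + 2*w + 1) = (w - 4)*(w + 1)*(w + 1)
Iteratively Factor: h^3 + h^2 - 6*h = (h - 2)*(h^2 + 3*h) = h*(h - 2)*(h + 3)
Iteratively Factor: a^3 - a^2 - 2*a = (a)*(a^2 - a - 2) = a*(a - 2)*(a + 1)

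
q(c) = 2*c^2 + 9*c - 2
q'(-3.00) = -3.00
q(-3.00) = -11.00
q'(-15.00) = -51.00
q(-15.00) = 313.00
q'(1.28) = 14.12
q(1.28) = 12.80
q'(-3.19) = -3.76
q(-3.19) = -10.36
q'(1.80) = 16.20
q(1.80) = 20.68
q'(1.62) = 15.48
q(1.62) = 17.83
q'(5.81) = 32.24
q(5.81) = 117.80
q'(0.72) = 11.88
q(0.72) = 5.52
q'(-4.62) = -9.48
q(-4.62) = -0.89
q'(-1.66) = 2.36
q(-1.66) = -11.43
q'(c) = 4*c + 9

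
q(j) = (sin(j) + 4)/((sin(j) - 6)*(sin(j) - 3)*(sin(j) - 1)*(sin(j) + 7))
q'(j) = -(sin(j) + 4)*cos(j)/((sin(j) - 6)*(sin(j) - 3)*(sin(j) - 1)*(sin(j) + 7)^2) + cos(j)/((sin(j) - 6)*(sin(j) - 3)*(sin(j) - 1)*(sin(j) + 7)) - (sin(j) + 4)*cos(j)/((sin(j) - 6)*(sin(j) - 3)*(sin(j) - 1)^2*(sin(j) + 7)) - (sin(j) + 4)*cos(j)/((sin(j) - 6)*(sin(j) - 3)^2*(sin(j) - 1)*(sin(j) + 7)) - (sin(j) + 4)*cos(j)/((sin(j) - 6)^2*(sin(j) - 3)*(sin(j) - 1)*(sin(j) + 7))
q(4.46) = -0.01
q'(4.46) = 0.00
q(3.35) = -0.02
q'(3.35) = 0.03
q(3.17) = -0.03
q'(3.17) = 0.05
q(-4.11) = -0.31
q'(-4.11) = 1.13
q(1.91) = -1.05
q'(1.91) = 6.40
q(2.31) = -0.20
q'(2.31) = 0.60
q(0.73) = -0.15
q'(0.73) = -0.41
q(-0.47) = -0.02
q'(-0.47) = -0.02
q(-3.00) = -0.03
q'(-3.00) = 0.04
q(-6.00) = -0.05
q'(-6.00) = -0.10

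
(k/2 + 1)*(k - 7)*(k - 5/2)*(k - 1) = k^4/2 - 17*k^3/4 + 3*k^2 + 73*k/4 - 35/2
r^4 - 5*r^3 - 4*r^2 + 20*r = r*(r - 5)*(r - 2)*(r + 2)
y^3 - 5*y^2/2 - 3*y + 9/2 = (y - 3)*(y - 1)*(y + 3/2)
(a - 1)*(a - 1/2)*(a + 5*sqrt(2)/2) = a^3 - 3*a^2/2 + 5*sqrt(2)*a^2/2 - 15*sqrt(2)*a/4 + a/2 + 5*sqrt(2)/4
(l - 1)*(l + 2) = l^2 + l - 2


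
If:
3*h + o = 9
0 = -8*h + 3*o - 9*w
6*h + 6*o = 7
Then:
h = 47/12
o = -11/4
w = -475/108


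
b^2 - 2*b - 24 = (b - 6)*(b + 4)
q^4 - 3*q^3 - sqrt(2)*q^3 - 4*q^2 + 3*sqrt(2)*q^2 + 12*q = q*(q - 3)*(q - 2*sqrt(2))*(q + sqrt(2))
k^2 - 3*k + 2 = (k - 2)*(k - 1)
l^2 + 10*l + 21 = (l + 3)*(l + 7)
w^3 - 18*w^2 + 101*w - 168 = (w - 8)*(w - 7)*(w - 3)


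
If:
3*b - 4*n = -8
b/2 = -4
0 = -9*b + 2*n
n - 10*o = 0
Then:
No Solution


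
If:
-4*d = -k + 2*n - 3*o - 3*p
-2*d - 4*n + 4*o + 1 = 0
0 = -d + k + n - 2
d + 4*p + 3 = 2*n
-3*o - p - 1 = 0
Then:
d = -11/39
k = 115/78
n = 19/78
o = -23/156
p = -29/52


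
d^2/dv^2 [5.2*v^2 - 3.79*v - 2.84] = 10.4000000000000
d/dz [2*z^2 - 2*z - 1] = 4*z - 2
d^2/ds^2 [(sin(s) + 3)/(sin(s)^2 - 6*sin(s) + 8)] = (-sin(s)^5 - 18*sin(s)^4 + 104*sin(s)^3 - 42*sin(s)^2 - 364*sin(s) + 264)/(sin(s)^2 - 6*sin(s) + 8)^3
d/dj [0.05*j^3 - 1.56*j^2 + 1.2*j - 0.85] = 0.15*j^2 - 3.12*j + 1.2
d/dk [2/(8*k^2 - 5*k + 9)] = 2*(5 - 16*k)/(8*k^2 - 5*k + 9)^2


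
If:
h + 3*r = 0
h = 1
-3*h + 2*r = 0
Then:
No Solution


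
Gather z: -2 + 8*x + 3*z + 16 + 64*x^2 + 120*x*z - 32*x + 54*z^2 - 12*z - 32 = 64*x^2 - 24*x + 54*z^2 + z*(120*x - 9) - 18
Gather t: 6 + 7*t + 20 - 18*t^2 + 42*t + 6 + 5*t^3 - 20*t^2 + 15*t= 5*t^3 - 38*t^2 + 64*t + 32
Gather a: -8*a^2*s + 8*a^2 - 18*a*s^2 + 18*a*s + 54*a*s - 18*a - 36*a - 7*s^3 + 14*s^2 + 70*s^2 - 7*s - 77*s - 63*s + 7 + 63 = a^2*(8 - 8*s) + a*(-18*s^2 + 72*s - 54) - 7*s^3 + 84*s^2 - 147*s + 70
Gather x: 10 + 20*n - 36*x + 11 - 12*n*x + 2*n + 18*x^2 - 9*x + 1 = 22*n + 18*x^2 + x*(-12*n - 45) + 22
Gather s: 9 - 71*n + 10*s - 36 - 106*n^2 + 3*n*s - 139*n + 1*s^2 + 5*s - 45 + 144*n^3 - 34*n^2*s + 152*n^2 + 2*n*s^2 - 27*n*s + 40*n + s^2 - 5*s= 144*n^3 + 46*n^2 - 170*n + s^2*(2*n + 2) + s*(-34*n^2 - 24*n + 10) - 72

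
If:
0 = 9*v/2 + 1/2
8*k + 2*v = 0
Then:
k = 1/36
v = -1/9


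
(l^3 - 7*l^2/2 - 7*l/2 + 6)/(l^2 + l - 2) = (l^2 - 5*l/2 - 6)/(l + 2)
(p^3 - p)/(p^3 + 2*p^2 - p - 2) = p/(p + 2)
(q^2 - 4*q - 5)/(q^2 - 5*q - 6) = (q - 5)/(q - 6)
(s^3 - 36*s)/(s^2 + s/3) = 3*(s^2 - 36)/(3*s + 1)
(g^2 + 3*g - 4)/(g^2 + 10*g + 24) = (g - 1)/(g + 6)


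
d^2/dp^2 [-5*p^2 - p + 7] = -10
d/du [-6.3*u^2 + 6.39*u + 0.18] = 6.39 - 12.6*u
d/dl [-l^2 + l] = 1 - 2*l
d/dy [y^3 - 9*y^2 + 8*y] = 3*y^2 - 18*y + 8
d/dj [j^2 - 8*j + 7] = 2*j - 8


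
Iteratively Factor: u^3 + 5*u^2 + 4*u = (u + 1)*(u^2 + 4*u) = u*(u + 1)*(u + 4)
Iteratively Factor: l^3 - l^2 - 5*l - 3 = (l - 3)*(l^2 + 2*l + 1) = (l - 3)*(l + 1)*(l + 1)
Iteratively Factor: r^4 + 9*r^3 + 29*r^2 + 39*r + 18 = (r + 2)*(r^3 + 7*r^2 + 15*r + 9) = (r + 2)*(r + 3)*(r^2 + 4*r + 3) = (r + 1)*(r + 2)*(r + 3)*(r + 3)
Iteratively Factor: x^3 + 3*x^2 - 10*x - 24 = (x + 4)*(x^2 - x - 6) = (x - 3)*(x + 4)*(x + 2)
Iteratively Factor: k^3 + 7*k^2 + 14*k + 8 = (k + 4)*(k^2 + 3*k + 2) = (k + 2)*(k + 4)*(k + 1)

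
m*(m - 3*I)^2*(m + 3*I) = m^4 - 3*I*m^3 + 9*m^2 - 27*I*m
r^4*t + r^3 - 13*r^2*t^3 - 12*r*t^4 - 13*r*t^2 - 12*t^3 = (r - 4*t)*(r + t)*(r + 3*t)*(r*t + 1)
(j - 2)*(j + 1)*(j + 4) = j^3 + 3*j^2 - 6*j - 8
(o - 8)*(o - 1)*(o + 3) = o^3 - 6*o^2 - 19*o + 24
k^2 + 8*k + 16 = (k + 4)^2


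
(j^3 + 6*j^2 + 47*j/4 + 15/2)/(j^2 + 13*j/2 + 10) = (j^2 + 7*j/2 + 3)/(j + 4)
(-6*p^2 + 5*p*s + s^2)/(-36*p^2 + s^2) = (p - s)/(6*p - s)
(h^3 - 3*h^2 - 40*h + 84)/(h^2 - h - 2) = (h^2 - h - 42)/(h + 1)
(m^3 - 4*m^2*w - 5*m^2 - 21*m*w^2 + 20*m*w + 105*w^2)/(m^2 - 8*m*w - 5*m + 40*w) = (-m^2 + 4*m*w + 21*w^2)/(-m + 8*w)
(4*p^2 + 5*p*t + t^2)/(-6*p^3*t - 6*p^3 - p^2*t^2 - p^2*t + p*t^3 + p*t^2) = (-4*p^2 - 5*p*t - t^2)/(p*(6*p^2*t + 6*p^2 + p*t^2 + p*t - t^3 - t^2))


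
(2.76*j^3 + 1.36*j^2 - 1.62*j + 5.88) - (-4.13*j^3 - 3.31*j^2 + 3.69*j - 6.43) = 6.89*j^3 + 4.67*j^2 - 5.31*j + 12.31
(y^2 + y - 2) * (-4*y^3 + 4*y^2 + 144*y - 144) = -4*y^5 + 156*y^3 - 8*y^2 - 432*y + 288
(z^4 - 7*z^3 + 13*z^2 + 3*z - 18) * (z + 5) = z^5 - 2*z^4 - 22*z^3 + 68*z^2 - 3*z - 90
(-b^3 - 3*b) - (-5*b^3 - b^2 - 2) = 4*b^3 + b^2 - 3*b + 2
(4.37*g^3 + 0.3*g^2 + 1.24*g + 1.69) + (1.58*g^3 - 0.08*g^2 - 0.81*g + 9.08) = 5.95*g^3 + 0.22*g^2 + 0.43*g + 10.77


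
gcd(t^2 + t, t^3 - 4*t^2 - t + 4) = t + 1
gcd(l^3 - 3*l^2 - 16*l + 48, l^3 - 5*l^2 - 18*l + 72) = l^2 + l - 12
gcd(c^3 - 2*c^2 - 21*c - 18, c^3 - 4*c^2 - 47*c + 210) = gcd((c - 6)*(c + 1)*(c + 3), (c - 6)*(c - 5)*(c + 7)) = c - 6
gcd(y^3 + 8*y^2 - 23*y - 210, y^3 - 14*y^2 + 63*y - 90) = y - 5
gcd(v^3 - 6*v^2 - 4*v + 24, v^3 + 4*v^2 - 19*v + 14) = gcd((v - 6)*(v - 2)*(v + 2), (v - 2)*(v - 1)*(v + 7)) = v - 2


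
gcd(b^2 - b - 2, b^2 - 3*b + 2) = b - 2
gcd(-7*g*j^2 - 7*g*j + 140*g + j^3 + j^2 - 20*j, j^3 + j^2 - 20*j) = j^2 + j - 20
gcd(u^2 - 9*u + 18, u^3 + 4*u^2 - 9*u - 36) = u - 3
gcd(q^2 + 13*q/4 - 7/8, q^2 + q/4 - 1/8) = q - 1/4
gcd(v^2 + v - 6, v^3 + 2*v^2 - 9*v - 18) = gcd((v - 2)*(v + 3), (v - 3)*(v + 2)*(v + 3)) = v + 3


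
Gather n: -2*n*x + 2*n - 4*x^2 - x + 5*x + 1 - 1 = n*(2 - 2*x) - 4*x^2 + 4*x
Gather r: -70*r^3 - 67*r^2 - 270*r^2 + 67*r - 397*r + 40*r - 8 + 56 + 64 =-70*r^3 - 337*r^2 - 290*r + 112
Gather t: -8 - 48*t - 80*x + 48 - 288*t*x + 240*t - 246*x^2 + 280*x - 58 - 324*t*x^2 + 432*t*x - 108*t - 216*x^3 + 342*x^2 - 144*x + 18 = t*(-324*x^2 + 144*x + 84) - 216*x^3 + 96*x^2 + 56*x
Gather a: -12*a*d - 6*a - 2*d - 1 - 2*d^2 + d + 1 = a*(-12*d - 6) - 2*d^2 - d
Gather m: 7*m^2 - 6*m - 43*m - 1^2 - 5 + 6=7*m^2 - 49*m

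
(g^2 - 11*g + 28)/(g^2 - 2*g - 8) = (g - 7)/(g + 2)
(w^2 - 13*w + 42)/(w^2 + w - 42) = (w - 7)/(w + 7)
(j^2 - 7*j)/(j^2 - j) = (j - 7)/(j - 1)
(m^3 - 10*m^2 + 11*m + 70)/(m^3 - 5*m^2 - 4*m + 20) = (m - 7)/(m - 2)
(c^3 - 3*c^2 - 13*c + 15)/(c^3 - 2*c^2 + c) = (c^2 - 2*c - 15)/(c*(c - 1))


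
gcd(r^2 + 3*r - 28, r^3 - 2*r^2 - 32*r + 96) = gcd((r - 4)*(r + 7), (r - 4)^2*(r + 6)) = r - 4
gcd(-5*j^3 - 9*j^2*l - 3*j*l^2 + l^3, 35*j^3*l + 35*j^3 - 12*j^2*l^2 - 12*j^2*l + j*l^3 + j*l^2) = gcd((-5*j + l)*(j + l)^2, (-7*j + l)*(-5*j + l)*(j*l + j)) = 5*j - l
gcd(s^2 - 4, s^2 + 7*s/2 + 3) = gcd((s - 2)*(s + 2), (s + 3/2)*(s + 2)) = s + 2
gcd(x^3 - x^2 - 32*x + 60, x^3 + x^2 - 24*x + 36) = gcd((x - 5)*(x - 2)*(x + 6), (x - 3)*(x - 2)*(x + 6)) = x^2 + 4*x - 12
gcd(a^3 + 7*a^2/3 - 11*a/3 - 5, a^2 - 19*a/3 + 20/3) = 1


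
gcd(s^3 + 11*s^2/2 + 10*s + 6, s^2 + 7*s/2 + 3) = s^2 + 7*s/2 + 3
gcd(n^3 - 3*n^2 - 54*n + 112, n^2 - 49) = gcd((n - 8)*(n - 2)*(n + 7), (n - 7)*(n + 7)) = n + 7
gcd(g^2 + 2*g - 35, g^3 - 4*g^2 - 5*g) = g - 5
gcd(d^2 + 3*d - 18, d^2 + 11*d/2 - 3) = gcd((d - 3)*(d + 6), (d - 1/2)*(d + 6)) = d + 6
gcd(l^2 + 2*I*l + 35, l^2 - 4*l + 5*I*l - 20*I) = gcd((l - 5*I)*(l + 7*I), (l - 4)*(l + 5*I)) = 1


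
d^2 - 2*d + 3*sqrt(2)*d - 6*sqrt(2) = (d - 2)*(d + 3*sqrt(2))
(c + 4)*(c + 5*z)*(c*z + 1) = c^3*z + 5*c^2*z^2 + 4*c^2*z + c^2 + 20*c*z^2 + 5*c*z + 4*c + 20*z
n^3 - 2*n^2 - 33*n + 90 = (n - 5)*(n - 3)*(n + 6)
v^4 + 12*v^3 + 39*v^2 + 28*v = v*(v + 1)*(v + 4)*(v + 7)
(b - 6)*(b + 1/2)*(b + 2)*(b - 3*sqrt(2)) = b^4 - 3*sqrt(2)*b^3 - 7*b^3/2 - 14*b^2 + 21*sqrt(2)*b^2/2 - 6*b + 42*sqrt(2)*b + 18*sqrt(2)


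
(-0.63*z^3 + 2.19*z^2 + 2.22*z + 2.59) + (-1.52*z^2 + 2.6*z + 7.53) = -0.63*z^3 + 0.67*z^2 + 4.82*z + 10.12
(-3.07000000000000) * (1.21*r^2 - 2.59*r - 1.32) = -3.7147*r^2 + 7.9513*r + 4.0524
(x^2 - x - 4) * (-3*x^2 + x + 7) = -3*x^4 + 4*x^3 + 18*x^2 - 11*x - 28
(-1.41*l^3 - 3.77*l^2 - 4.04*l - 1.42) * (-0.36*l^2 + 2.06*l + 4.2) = 0.5076*l^5 - 1.5474*l^4 - 12.2338*l^3 - 23.6452*l^2 - 19.8932*l - 5.964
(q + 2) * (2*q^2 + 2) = 2*q^3 + 4*q^2 + 2*q + 4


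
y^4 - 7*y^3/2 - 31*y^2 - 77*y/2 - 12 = (y - 8)*(y + 1/2)*(y + 1)*(y + 3)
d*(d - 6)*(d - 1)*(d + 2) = d^4 - 5*d^3 - 8*d^2 + 12*d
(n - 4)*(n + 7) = n^2 + 3*n - 28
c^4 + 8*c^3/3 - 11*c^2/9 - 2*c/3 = c*(c - 2/3)*(c + 1/3)*(c + 3)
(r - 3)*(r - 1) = r^2 - 4*r + 3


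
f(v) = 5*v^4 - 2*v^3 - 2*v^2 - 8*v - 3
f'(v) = 20*v^3 - 6*v^2 - 4*v - 8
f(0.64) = -8.62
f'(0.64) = -7.77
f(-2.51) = 234.56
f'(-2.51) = -352.03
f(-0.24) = -1.15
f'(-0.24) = -7.66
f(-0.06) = -2.53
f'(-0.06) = -7.79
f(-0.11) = -2.14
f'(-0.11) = -7.66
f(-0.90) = 7.32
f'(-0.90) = -23.84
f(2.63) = 164.96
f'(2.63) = 303.81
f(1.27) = -7.48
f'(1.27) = 18.21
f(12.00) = 99837.00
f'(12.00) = 33640.00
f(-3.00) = 462.00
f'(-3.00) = -590.00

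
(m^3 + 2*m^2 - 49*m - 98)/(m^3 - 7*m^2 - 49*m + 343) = (m + 2)/(m - 7)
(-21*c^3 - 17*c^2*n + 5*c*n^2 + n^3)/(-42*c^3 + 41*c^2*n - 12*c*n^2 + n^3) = (7*c^2 + 8*c*n + n^2)/(14*c^2 - 9*c*n + n^2)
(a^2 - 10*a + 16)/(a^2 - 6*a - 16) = (a - 2)/(a + 2)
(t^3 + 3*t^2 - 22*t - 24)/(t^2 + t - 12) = (t^3 + 3*t^2 - 22*t - 24)/(t^2 + t - 12)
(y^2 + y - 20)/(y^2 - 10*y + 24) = (y + 5)/(y - 6)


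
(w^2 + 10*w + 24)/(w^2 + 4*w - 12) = (w + 4)/(w - 2)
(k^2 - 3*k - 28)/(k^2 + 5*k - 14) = (k^2 - 3*k - 28)/(k^2 + 5*k - 14)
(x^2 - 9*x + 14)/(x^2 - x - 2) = (x - 7)/(x + 1)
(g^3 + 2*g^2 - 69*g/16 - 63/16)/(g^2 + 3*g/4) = g + 5/4 - 21/(4*g)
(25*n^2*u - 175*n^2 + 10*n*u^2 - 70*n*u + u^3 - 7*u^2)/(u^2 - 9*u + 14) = (25*n^2 + 10*n*u + u^2)/(u - 2)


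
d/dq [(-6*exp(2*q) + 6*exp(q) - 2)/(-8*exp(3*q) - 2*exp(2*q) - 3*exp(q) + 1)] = (-48*exp(3*q) + 96*exp(2*q) - 18*exp(q) - 20)*exp(2*q)/(64*exp(6*q) + 32*exp(5*q) + 52*exp(4*q) - 4*exp(3*q) + 5*exp(2*q) - 6*exp(q) + 1)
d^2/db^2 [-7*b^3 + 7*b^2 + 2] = 14 - 42*b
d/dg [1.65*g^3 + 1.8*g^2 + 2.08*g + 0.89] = 4.95*g^2 + 3.6*g + 2.08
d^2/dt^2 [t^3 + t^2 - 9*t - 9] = 6*t + 2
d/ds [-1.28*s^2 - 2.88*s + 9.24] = -2.56*s - 2.88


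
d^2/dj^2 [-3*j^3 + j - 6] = -18*j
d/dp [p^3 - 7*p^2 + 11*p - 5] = 3*p^2 - 14*p + 11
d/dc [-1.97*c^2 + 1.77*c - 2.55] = 1.77 - 3.94*c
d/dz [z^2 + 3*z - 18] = 2*z + 3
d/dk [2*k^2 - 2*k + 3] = 4*k - 2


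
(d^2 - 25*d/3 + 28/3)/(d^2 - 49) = (d - 4/3)/(d + 7)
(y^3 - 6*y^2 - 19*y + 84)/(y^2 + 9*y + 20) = (y^2 - 10*y + 21)/(y + 5)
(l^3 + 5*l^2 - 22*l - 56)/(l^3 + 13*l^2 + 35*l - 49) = (l^2 - 2*l - 8)/(l^2 + 6*l - 7)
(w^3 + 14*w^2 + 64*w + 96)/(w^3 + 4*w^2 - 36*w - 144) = (w + 4)/(w - 6)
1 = 1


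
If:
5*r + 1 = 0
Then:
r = -1/5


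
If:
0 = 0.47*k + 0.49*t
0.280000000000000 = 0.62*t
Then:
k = -0.47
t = 0.45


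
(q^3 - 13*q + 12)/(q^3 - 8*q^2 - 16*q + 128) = (q^2 - 4*q + 3)/(q^2 - 12*q + 32)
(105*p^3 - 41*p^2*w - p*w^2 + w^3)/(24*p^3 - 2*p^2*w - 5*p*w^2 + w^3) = (35*p^2 - 2*p*w - w^2)/(8*p^2 + 2*p*w - w^2)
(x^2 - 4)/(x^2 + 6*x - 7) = (x^2 - 4)/(x^2 + 6*x - 7)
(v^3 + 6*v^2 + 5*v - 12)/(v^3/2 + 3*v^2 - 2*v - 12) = 2*(v^3 + 6*v^2 + 5*v - 12)/(v^3 + 6*v^2 - 4*v - 24)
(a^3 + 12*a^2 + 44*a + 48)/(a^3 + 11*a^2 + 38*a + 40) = (a + 6)/(a + 5)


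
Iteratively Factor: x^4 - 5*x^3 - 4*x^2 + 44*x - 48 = (x + 3)*(x^3 - 8*x^2 + 20*x - 16) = (x - 4)*(x + 3)*(x^2 - 4*x + 4) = (x - 4)*(x - 2)*(x + 3)*(x - 2)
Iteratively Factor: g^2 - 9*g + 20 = (g - 4)*(g - 5)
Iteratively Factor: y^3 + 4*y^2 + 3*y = (y + 3)*(y^2 + y) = (y + 1)*(y + 3)*(y)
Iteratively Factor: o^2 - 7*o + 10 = (o - 5)*(o - 2)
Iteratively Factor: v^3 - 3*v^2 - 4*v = (v)*(v^2 - 3*v - 4) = v*(v + 1)*(v - 4)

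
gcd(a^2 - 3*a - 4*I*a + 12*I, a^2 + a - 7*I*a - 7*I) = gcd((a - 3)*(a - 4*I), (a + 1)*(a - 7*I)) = 1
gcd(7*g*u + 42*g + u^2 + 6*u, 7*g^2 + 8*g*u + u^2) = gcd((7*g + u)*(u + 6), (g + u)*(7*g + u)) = 7*g + u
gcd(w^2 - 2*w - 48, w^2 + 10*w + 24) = w + 6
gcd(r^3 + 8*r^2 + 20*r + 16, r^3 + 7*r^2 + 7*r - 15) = 1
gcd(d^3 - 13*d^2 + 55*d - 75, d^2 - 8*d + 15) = d^2 - 8*d + 15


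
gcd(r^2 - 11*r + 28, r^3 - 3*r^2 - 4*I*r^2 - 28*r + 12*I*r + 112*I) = r - 7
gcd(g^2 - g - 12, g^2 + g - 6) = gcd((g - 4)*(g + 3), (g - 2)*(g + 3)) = g + 3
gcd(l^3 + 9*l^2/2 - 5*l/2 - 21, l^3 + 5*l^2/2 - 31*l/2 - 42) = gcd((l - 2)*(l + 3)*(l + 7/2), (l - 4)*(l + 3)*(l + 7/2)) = l^2 + 13*l/2 + 21/2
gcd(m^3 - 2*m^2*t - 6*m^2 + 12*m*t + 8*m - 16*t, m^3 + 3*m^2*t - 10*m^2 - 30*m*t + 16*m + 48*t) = m - 2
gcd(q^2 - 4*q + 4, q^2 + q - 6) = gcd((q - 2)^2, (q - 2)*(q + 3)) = q - 2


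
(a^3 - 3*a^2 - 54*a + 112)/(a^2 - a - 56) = a - 2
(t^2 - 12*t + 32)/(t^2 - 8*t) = (t - 4)/t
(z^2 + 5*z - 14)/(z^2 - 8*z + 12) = (z + 7)/(z - 6)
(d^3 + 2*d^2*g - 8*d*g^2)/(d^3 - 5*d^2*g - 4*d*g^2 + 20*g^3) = d*(d + 4*g)/(d^2 - 3*d*g - 10*g^2)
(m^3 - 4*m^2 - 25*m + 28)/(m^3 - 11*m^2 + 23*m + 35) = (m^2 + 3*m - 4)/(m^2 - 4*m - 5)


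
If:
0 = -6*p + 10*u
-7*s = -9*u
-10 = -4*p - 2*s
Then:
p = 175/97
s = 135/97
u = 105/97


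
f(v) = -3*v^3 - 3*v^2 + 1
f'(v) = -9*v^2 - 6*v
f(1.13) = -7.16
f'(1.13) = -18.27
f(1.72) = -23.14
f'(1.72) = -36.95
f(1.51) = -16.17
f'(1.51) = -29.58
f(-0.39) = 0.72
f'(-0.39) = 0.97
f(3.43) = -155.36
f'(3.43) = -126.46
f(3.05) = -112.03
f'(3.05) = -102.02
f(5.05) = -461.87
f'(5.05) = -259.82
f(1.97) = -33.58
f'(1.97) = -46.75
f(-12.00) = 4753.00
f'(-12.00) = -1224.00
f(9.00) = -2429.00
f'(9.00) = -783.00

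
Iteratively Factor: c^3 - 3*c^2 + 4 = (c - 2)*(c^2 - c - 2) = (c - 2)^2*(c + 1)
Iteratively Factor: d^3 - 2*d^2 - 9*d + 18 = (d + 3)*(d^2 - 5*d + 6) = (d - 2)*(d + 3)*(d - 3)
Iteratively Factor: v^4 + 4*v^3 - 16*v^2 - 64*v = (v)*(v^3 + 4*v^2 - 16*v - 64) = v*(v + 4)*(v^2 - 16) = v*(v + 4)^2*(v - 4)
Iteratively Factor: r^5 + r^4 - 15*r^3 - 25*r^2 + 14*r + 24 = (r + 3)*(r^4 - 2*r^3 - 9*r^2 + 2*r + 8) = (r + 2)*(r + 3)*(r^3 - 4*r^2 - r + 4) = (r - 4)*(r + 2)*(r + 3)*(r^2 - 1) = (r - 4)*(r + 1)*(r + 2)*(r + 3)*(r - 1)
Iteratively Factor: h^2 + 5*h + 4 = (h + 1)*(h + 4)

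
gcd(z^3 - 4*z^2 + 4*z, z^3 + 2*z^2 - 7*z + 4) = 1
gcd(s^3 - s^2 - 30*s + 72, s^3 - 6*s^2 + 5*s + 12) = s^2 - 7*s + 12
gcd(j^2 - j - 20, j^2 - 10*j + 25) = j - 5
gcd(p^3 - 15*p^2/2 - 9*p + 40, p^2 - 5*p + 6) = p - 2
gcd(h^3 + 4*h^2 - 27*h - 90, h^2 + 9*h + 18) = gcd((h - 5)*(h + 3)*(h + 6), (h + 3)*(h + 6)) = h^2 + 9*h + 18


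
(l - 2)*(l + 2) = l^2 - 4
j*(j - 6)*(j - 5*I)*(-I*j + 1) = -I*j^4 - 4*j^3 + 6*I*j^3 + 24*j^2 - 5*I*j^2 + 30*I*j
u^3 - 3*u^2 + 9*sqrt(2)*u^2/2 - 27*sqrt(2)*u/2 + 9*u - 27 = (u - 3)*(u + 3*sqrt(2)/2)*(u + 3*sqrt(2))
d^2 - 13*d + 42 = (d - 7)*(d - 6)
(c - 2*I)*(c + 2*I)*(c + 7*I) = c^3 + 7*I*c^2 + 4*c + 28*I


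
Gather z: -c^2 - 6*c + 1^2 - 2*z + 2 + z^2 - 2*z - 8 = -c^2 - 6*c + z^2 - 4*z - 5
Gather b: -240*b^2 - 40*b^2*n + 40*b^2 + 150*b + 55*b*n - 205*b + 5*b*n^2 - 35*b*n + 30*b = b^2*(-40*n - 200) + b*(5*n^2 + 20*n - 25)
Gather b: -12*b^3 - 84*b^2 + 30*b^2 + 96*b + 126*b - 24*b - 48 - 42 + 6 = -12*b^3 - 54*b^2 + 198*b - 84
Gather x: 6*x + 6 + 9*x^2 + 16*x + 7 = 9*x^2 + 22*x + 13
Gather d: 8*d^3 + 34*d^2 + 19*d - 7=8*d^3 + 34*d^2 + 19*d - 7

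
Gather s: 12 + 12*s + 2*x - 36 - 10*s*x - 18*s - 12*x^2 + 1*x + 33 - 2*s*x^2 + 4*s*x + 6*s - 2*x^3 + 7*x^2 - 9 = s*(-2*x^2 - 6*x) - 2*x^3 - 5*x^2 + 3*x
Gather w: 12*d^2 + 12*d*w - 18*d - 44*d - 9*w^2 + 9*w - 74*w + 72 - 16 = 12*d^2 - 62*d - 9*w^2 + w*(12*d - 65) + 56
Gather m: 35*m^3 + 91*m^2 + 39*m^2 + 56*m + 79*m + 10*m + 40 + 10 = 35*m^3 + 130*m^2 + 145*m + 50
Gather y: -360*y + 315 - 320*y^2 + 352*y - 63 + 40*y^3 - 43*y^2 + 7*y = 40*y^3 - 363*y^2 - y + 252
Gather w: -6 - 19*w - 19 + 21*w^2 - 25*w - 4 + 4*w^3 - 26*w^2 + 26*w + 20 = 4*w^3 - 5*w^2 - 18*w - 9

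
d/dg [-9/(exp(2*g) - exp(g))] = 9*(2*exp(g) - 1)*exp(-g)/(1 - exp(g))^2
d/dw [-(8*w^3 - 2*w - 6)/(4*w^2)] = (-4*w^3 - w - 6)/(2*w^3)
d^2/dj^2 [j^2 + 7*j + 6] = 2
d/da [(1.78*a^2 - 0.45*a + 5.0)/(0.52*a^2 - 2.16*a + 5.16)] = (-3.6108*a^2 + 13.1696*a + 8.478)/(0.2704*a^4 - 2.2464*a^3 + 10.032*a^2 - 22.2912*a + 26.6256)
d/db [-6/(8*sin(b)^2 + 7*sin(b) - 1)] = 6*(16*sin(b) + 7)*cos(b)/(8*sin(b)^2 + 7*sin(b) - 1)^2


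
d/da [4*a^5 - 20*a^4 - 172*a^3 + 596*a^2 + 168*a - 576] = 20*a^4 - 80*a^3 - 516*a^2 + 1192*a + 168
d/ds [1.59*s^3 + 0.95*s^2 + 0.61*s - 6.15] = 4.77*s^2 + 1.9*s + 0.61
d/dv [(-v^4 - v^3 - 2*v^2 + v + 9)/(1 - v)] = (3*v^4 - 2*v^3 - v^2 - 4*v + 10)/(v^2 - 2*v + 1)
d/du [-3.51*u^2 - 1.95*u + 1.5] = -7.02*u - 1.95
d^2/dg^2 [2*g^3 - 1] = 12*g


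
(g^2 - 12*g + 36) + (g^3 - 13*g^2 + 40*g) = g^3 - 12*g^2 + 28*g + 36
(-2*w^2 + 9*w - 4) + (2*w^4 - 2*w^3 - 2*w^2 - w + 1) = 2*w^4 - 2*w^3 - 4*w^2 + 8*w - 3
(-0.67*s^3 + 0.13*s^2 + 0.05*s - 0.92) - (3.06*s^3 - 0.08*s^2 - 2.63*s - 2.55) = -3.73*s^3 + 0.21*s^2 + 2.68*s + 1.63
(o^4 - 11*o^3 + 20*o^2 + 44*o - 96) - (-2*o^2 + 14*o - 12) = o^4 - 11*o^3 + 22*o^2 + 30*o - 84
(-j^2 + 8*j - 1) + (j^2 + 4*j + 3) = 12*j + 2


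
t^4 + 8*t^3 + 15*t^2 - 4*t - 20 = (t - 1)*(t + 2)^2*(t + 5)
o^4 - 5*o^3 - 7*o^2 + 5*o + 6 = (o - 6)*(o - 1)*(o + 1)^2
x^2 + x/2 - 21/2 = (x - 3)*(x + 7/2)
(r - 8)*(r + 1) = r^2 - 7*r - 8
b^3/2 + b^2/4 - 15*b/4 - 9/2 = (b/2 + 1)*(b - 3)*(b + 3/2)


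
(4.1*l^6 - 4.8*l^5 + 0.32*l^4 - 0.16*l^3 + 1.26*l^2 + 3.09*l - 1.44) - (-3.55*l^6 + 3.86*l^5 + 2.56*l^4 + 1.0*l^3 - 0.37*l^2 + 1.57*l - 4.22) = 7.65*l^6 - 8.66*l^5 - 2.24*l^4 - 1.16*l^3 + 1.63*l^2 + 1.52*l + 2.78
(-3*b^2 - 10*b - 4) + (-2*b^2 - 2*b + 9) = -5*b^2 - 12*b + 5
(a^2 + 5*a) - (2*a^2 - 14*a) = -a^2 + 19*a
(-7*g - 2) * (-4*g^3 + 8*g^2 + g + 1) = 28*g^4 - 48*g^3 - 23*g^2 - 9*g - 2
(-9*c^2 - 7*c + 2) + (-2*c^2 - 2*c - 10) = -11*c^2 - 9*c - 8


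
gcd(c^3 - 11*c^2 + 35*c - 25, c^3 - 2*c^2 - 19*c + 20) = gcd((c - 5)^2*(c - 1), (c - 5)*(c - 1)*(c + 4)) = c^2 - 6*c + 5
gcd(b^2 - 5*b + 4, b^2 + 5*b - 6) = b - 1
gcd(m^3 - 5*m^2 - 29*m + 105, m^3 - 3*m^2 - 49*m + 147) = m^2 - 10*m + 21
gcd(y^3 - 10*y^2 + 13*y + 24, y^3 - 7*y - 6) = y^2 - 2*y - 3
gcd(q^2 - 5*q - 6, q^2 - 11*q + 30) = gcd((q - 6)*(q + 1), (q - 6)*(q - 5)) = q - 6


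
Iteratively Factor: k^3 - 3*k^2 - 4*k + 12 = (k - 3)*(k^2 - 4) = (k - 3)*(k + 2)*(k - 2)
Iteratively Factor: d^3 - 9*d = (d - 3)*(d^2 + 3*d) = d*(d - 3)*(d + 3)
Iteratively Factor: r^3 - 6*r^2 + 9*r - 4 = (r - 1)*(r^2 - 5*r + 4) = (r - 1)^2*(r - 4)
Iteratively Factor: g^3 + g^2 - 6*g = (g + 3)*(g^2 - 2*g) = g*(g + 3)*(g - 2)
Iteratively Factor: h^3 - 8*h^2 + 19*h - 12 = (h - 1)*(h^2 - 7*h + 12) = (h - 3)*(h - 1)*(h - 4)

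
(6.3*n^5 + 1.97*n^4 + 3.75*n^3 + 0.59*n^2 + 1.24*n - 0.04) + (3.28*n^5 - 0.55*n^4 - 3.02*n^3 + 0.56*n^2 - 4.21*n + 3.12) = 9.58*n^5 + 1.42*n^4 + 0.73*n^3 + 1.15*n^2 - 2.97*n + 3.08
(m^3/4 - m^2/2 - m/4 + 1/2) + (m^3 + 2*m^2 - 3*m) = 5*m^3/4 + 3*m^2/2 - 13*m/4 + 1/2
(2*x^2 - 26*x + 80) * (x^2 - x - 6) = 2*x^4 - 28*x^3 + 94*x^2 + 76*x - 480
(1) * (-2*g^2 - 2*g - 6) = -2*g^2 - 2*g - 6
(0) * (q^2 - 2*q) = 0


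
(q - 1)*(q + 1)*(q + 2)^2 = q^4 + 4*q^3 + 3*q^2 - 4*q - 4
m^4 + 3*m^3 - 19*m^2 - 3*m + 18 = (m - 3)*(m - 1)*(m + 1)*(m + 6)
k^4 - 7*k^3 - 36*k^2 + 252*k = k*(k - 7)*(k - 6)*(k + 6)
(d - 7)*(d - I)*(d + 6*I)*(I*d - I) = I*d^4 - 5*d^3 - 8*I*d^3 + 40*d^2 + 13*I*d^2 - 35*d - 48*I*d + 42*I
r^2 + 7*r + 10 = (r + 2)*(r + 5)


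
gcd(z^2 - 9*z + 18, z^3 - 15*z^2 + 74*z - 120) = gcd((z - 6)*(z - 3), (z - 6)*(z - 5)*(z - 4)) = z - 6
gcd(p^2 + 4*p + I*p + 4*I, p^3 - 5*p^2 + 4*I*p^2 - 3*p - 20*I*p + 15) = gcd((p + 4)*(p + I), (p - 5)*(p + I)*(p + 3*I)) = p + I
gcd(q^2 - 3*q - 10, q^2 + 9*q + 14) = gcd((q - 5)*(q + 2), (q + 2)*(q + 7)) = q + 2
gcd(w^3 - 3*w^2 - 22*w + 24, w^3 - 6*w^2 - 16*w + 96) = w^2 - 2*w - 24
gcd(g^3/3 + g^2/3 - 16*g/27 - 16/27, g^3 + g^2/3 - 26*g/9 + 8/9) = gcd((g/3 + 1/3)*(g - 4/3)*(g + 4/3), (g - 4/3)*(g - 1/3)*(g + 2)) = g - 4/3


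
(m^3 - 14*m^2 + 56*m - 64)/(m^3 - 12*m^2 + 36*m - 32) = (m - 4)/(m - 2)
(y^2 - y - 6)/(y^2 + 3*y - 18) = (y + 2)/(y + 6)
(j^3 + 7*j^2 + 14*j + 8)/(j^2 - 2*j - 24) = (j^2 + 3*j + 2)/(j - 6)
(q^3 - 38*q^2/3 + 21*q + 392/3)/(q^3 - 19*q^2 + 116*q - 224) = (q + 7/3)/(q - 4)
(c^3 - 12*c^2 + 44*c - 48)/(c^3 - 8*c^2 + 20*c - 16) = (c - 6)/(c - 2)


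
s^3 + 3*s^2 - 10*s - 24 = (s - 3)*(s + 2)*(s + 4)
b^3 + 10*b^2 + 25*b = b*(b + 5)^2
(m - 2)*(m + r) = m^2 + m*r - 2*m - 2*r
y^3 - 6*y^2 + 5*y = y*(y - 5)*(y - 1)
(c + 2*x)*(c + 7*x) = c^2 + 9*c*x + 14*x^2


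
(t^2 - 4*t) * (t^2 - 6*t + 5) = t^4 - 10*t^3 + 29*t^2 - 20*t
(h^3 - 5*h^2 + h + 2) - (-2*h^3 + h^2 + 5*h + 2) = 3*h^3 - 6*h^2 - 4*h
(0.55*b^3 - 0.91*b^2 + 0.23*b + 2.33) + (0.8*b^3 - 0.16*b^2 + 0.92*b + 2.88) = 1.35*b^3 - 1.07*b^2 + 1.15*b + 5.21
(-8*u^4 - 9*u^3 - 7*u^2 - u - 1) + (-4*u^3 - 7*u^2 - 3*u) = -8*u^4 - 13*u^3 - 14*u^2 - 4*u - 1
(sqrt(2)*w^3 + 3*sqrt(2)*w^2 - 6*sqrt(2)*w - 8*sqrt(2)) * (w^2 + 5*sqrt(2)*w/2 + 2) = sqrt(2)*w^5 + 3*sqrt(2)*w^4 + 5*w^4 - 4*sqrt(2)*w^3 + 15*w^3 - 30*w^2 - 2*sqrt(2)*w^2 - 40*w - 12*sqrt(2)*w - 16*sqrt(2)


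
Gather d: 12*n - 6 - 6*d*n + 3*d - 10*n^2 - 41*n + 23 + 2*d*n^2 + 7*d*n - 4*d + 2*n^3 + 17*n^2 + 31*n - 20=d*(2*n^2 + n - 1) + 2*n^3 + 7*n^2 + 2*n - 3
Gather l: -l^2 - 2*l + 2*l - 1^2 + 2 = 1 - l^2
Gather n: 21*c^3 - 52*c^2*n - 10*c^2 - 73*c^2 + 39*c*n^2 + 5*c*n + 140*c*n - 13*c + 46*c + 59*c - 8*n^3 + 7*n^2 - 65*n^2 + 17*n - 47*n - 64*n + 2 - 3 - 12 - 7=21*c^3 - 83*c^2 + 92*c - 8*n^3 + n^2*(39*c - 58) + n*(-52*c^2 + 145*c - 94) - 20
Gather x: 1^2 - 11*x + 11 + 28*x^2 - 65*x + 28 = 28*x^2 - 76*x + 40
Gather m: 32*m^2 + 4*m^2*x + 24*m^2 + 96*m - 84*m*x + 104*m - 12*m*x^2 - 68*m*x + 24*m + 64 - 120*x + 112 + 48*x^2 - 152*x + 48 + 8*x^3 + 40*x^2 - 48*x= m^2*(4*x + 56) + m*(-12*x^2 - 152*x + 224) + 8*x^3 + 88*x^2 - 320*x + 224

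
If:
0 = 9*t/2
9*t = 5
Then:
No Solution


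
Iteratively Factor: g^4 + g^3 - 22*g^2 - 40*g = (g - 5)*(g^3 + 6*g^2 + 8*g) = (g - 5)*(g + 2)*(g^2 + 4*g) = g*(g - 5)*(g + 2)*(g + 4)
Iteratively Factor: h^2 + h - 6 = (h - 2)*(h + 3)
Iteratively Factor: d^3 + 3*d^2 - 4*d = (d)*(d^2 + 3*d - 4) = d*(d - 1)*(d + 4)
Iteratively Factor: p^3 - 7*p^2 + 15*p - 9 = (p - 3)*(p^2 - 4*p + 3) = (p - 3)*(p - 1)*(p - 3)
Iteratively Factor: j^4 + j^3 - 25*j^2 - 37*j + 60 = (j + 3)*(j^3 - 2*j^2 - 19*j + 20) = (j + 3)*(j + 4)*(j^2 - 6*j + 5) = (j - 1)*(j + 3)*(j + 4)*(j - 5)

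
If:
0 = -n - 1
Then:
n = -1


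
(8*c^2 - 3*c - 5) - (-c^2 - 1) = 9*c^2 - 3*c - 4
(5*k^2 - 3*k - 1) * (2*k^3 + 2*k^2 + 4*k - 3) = 10*k^5 + 4*k^4 + 12*k^3 - 29*k^2 + 5*k + 3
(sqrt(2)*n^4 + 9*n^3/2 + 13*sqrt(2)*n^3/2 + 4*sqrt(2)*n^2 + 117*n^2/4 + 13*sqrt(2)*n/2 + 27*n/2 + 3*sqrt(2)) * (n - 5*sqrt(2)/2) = sqrt(2)*n^5 - n^4/2 + 13*sqrt(2)*n^4/2 - 29*sqrt(2)*n^3/4 - 13*n^3/4 - 533*sqrt(2)*n^2/8 - 13*n^2/2 - 123*sqrt(2)*n/4 - 65*n/2 - 15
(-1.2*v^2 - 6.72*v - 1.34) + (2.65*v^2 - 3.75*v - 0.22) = 1.45*v^2 - 10.47*v - 1.56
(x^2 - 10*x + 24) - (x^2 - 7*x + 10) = 14 - 3*x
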